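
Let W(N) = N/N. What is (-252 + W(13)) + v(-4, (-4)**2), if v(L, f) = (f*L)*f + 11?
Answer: -1264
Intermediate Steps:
v(L, f) = 11 + L*f**2 (v(L, f) = (L*f)*f + 11 = L*f**2 + 11 = 11 + L*f**2)
W(N) = 1
(-252 + W(13)) + v(-4, (-4)**2) = (-252 + 1) + (11 - 4*((-4)**2)**2) = -251 + (11 - 4*16**2) = -251 + (11 - 4*256) = -251 + (11 - 1024) = -251 - 1013 = -1264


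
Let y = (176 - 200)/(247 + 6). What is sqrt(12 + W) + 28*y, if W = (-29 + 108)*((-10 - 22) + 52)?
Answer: -672/253 + 2*sqrt(398) ≈ 37.244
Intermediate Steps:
W = 1580 (W = 79*(-32 + 52) = 79*20 = 1580)
y = -24/253 ≈ -0.094862
sqrt(12 + W) + 28*y = sqrt(12 + 1580) + 28*(-24/253) = sqrt(1592) - 672/253 = 2*sqrt(398) - 672/253 = -672/253 + 2*sqrt(398)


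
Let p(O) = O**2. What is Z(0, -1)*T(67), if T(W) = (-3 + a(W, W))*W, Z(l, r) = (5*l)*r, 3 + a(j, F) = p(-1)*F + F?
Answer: 0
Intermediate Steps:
a(j, F) = -3 + 2*F (a(j, F) = -3 + ((-1)**2*F + F) = -3 + (1*F + F) = -3 + (F + F) = -3 + 2*F)
Z(l, r) = 5*l*r
T(W) = W*(-6 + 2*W) (T(W) = (-3 + (-3 + 2*W))*W = (-6 + 2*W)*W = W*(-6 + 2*W))
Z(0, -1)*T(67) = (5*0*(-1))*(2*67*(-3 + 67)) = 0*(2*67*64) = 0*8576 = 0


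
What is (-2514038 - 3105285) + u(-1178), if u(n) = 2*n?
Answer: -5621679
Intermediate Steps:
(-2514038 - 3105285) + u(-1178) = (-2514038 - 3105285) + 2*(-1178) = -5619323 - 2356 = -5621679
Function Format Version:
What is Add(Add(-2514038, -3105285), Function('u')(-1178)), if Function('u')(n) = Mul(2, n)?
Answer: -5621679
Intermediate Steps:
Add(Add(-2514038, -3105285), Function('u')(-1178)) = Add(Add(-2514038, -3105285), Mul(2, -1178)) = Add(-5619323, -2356) = -5621679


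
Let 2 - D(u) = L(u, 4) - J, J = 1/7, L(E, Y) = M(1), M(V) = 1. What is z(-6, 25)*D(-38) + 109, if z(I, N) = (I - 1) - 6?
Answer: 659/7 ≈ 94.143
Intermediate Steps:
L(E, Y) = 1
J = ⅐ ≈ 0.14286
z(I, N) = -7 + I (z(I, N) = (-1 + I) - 6 = -7 + I)
D(u) = 8/7 (D(u) = 2 - (1 - 1*⅐) = 2 - (1 - ⅐) = 2 - 1*6/7 = 2 - 6/7 = 8/7)
z(-6, 25)*D(-38) + 109 = (-7 - 6)*(8/7) + 109 = -13*8/7 + 109 = -104/7 + 109 = 659/7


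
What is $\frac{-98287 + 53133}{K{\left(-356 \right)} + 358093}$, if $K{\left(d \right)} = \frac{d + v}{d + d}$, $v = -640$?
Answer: $- \frac{8037412}{63740803} \approx -0.1261$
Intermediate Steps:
$K{\left(d \right)} = \frac{-640 + d}{2 d}$ ($K{\left(d \right)} = \frac{d - 640}{d + d} = \frac{-640 + d}{2 d}$)
$\frac{-98287 + 53133}{K{\left(-356 \right)} + 358093} = \frac{-98287 + 53133}{\frac{-640 - 356}{2 \left(-356\right)} + 358093} = - \frac{45154}{\frac{1}{2} \left(- \frac{1}{356}\right) \left(-996\right) + 358093} = - \frac{45154}{\frac{249}{178} + 358093} = - \frac{45154}{\frac{63740803}{178}} = \left(-45154\right) \frac{178}{63740803} = - \frac{8037412}{63740803}$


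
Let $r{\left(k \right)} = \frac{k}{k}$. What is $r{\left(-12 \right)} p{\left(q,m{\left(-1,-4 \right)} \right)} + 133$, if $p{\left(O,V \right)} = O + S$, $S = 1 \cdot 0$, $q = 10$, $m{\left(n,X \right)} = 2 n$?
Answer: $143$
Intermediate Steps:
$r{\left(k \right)} = 1$
$S = 0$
$p{\left(O,V \right)} = O$ ($p{\left(O,V \right)} = O + 0 = O$)
$r{\left(-12 \right)} p{\left(q,m{\left(-1,-4 \right)} \right)} + 133 = 1 \cdot 10 + 133 = 10 + 133 = 143$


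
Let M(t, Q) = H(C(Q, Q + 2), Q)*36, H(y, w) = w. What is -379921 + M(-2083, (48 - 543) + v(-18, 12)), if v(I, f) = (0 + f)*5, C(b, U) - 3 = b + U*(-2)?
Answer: -395581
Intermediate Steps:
C(b, U) = 3 + b - 2*U (C(b, U) = 3 + (b + U*(-2)) = 3 + (b - 2*U) = 3 + b - 2*U)
v(I, f) = 5*f (v(I, f) = f*5 = 5*f)
M(t, Q) = 36*Q (M(t, Q) = Q*36 = 36*Q)
-379921 + M(-2083, (48 - 543) + v(-18, 12)) = -379921 + 36*((48 - 543) + 5*12) = -379921 + 36*(-495 + 60) = -379921 + 36*(-435) = -379921 - 15660 = -395581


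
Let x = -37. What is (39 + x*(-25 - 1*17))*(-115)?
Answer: -183195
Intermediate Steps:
(39 + x*(-25 - 1*17))*(-115) = (39 - 37*(-25 - 1*17))*(-115) = (39 - 37*(-25 - 17))*(-115) = (39 - 37*(-42))*(-115) = (39 + 1554)*(-115) = 1593*(-115) = -183195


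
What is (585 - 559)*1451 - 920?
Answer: 36806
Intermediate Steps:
(585 - 559)*1451 - 920 = 26*1451 - 920 = 37726 - 920 = 36806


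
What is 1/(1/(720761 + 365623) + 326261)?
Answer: 1086384/354444730225 ≈ 3.0650e-6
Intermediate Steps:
1/(1/(720761 + 365623) + 326261) = 1/(1/1086384 + 326261) = 1/(354444730225/1086384) = 1086384/354444730225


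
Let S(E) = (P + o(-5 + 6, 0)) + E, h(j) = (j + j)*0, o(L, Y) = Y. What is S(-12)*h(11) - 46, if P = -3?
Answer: -46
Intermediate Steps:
h(j) = 0 (h(j) = (2*j)*0 = 0)
S(E) = -3 + E (S(E) = (-3 + 0) + E = -3 + E)
S(-12)*h(11) - 46 = (-3 - 12)*0 - 46 = -15*0 - 46 = 0 - 46 = -46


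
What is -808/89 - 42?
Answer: -4546/89 ≈ -51.079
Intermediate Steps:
-808/89 - 42 = -4546/89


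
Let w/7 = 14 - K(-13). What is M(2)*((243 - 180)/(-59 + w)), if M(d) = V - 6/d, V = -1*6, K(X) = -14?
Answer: -567/137 ≈ -4.1387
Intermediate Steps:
V = -6
w = 196 (w = 7*(14 - 1*(-14)) = 7*(14 + 14) = 7*28 = 196)
M(d) = -6 - 6/d
M(2)*((243 - 180)/(-59 + w)) = (-6 - 6/2)*((243 - 180)/(-59 + 196)) = (-6 - 6*½)*(63/137) = (-6 - 3)*(63*(1/137)) = -9*63/137 = -567/137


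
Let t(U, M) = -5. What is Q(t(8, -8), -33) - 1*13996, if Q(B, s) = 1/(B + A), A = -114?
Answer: -1665525/119 ≈ -13996.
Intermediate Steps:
Q(B, s) = 1/(-114 + B) (Q(B, s) = 1/(B - 114) = 1/(-114 + B))
Q(t(8, -8), -33) - 1*13996 = 1/(-114 - 5) - 1*13996 = 1/(-119) - 13996 = -1/119 - 13996 = -1665525/119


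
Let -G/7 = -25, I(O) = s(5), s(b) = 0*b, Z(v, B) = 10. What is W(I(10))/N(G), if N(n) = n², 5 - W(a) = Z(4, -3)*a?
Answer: 1/6125 ≈ 0.00016327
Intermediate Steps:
s(b) = 0
I(O) = 0
G = 175 (G = -7*(-25) = 175)
W(a) = 5 - 10*a
W(I(10))/N(G) = (5 - 10*0)/(175²) = (5 + 0)/30625 = 5*(1/30625) = 1/6125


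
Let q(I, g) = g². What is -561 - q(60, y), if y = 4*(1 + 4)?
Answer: -961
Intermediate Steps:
y = 20 (y = 4*5 = 20)
-561 - q(60, y) = -561 - 1*20² = -561 - 1*400 = -561 - 400 = -961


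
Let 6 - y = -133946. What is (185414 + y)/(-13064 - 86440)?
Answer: -159683/49752 ≈ -3.2096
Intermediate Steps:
y = 133952 (y = 6 - 1*(-133946) = 6 + 133946 = 133952)
(185414 + y)/(-13064 - 86440) = (185414 + 133952)/(-13064 - 86440) = 319366/(-99504) = 319366*(-1/99504) = -159683/49752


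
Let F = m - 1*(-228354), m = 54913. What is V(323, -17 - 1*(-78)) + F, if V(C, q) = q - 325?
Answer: 283003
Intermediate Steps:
V(C, q) = -325 + q
F = 283267 (F = 54913 - 1*(-228354) = 54913 + 228354 = 283267)
V(323, -17 - 1*(-78)) + F = (-325 + (-17 - 1*(-78))) + 283267 = (-325 + (-17 + 78)) + 283267 = (-325 + 61) + 283267 = -264 + 283267 = 283003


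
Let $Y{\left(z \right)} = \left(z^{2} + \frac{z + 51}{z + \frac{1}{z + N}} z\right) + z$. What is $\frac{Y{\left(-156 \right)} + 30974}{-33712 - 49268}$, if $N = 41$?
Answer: $- \frac{70545301}{106338870} \approx -0.6634$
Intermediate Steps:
$Y{\left(z \right)} = z + z^{2} + \frac{z \left(51 + z\right)}{z + \frac{1}{41 + z}}$ ($Y{\left(z \right)} = \left(z^{2} + \frac{z + 51}{z + \frac{1}{z + 41}} z\right) + z = \left(z^{2} + \frac{51 + z}{z + \frac{1}{41 + z}} z\right) + z = \left(z^{2} + \frac{z \left(51 + z\right)}{z + \frac{1}{41 + z}}\right) + z = z + z^{2} + \frac{z \left(51 + z\right)}{z + \frac{1}{41 + z}}$)
$\frac{Y{\left(-156 \right)} + 30974}{-33712 - 49268} = \frac{- \frac{156 \left(2092 + \left(-156\right)^{3} + 43 \left(-156\right)^{2} + 134 \left(-156\right)\right)}{1 + \left(-156\right)^{2} + 41 \left(-156\right)} + 30974}{-33712 - 49268} = \frac{- \frac{156 \left(2092 - 3796416 + 43 \cdot 24336 - 20904\right)}{1 + 24336 - 6396} + 30974}{-82980} = \left(- \frac{156 \left(2092 - 3796416 + 1046448 - 20904\right)}{17941} + 30974\right) \left(- \frac{1}{82980}\right) = \left(\left(-156\right) \frac{1}{17941} \left(-2768780\right) + 30974\right) \left(- \frac{1}{82980}\right) = \left(\frac{61704240}{2563} + 30974\right) \left(- \frac{1}{82980}\right) = \frac{141090602}{2563} \left(- \frac{1}{82980}\right) = - \frac{70545301}{106338870}$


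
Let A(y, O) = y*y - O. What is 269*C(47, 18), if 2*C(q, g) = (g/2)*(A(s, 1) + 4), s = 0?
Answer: 7263/2 ≈ 3631.5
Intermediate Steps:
A(y, O) = y² - O
C(q, g) = 3*g/4 (C(q, g) = ((g/2)*((0² - 1*1) + 4))/2 = ((g*(½))*((0 - 1) + 4))/2 = ((g/2)*(-1 + 4))/2 = ((g/2)*3)/2 = (3*g/2)/2 = 3*g/4)
269*C(47, 18) = 269*((¾)*18) = 269*(27/2) = 7263/2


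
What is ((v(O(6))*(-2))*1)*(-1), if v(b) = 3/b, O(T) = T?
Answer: 1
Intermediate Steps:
((v(O(6))*(-2))*1)*(-1) = (((3/6)*(-2))*1)*(-1) = (((3*(1/6))*(-2))*1)*(-1) = (((1/2)*(-2))*1)*(-1) = -1*1*(-1) = -1*(-1) = 1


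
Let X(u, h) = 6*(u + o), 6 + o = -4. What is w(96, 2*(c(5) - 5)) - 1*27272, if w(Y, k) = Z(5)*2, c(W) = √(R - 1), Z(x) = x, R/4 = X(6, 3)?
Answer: -27262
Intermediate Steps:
o = -10 (o = -6 - 4 = -10)
X(u, h) = -60 + 6*u (X(u, h) = 6*(u - 10) = 6*(-10 + u) = -60 + 6*u)
R = -96 (R = 4*(-60 + 6*6) = 4*(-60 + 36) = 4*(-24) = -96)
c(W) = I*√97 (c(W) = √(-96 - 1) = √(-97) = I*√97)
w(Y, k) = 10 (w(Y, k) = 5*2 = 10)
w(96, 2*(c(5) - 5)) - 1*27272 = 10 - 1*27272 = 10 - 27272 = -27262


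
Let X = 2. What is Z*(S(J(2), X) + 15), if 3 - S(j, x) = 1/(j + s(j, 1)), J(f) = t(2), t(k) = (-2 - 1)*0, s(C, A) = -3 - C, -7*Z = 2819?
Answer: -155045/21 ≈ -7383.1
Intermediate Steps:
Z = -2819/7 (Z = -⅐*2819 = -2819/7 ≈ -402.71)
t(k) = 0 (t(k) = -3*0 = 0)
J(f) = 0
S(j, x) = 10/3 (S(j, x) = 3 - 1/(j + (-3 - j)) = 3 - 1/(-3) = 3 - 1*(-⅓) = 3 + ⅓ = 10/3)
Z*(S(J(2), X) + 15) = -2819*(10/3 + 15)/7 = -2819/7*55/3 = -155045/21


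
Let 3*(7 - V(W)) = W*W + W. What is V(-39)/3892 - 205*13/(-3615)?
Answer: 1722335/2813916 ≈ 0.61208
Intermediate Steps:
V(W) = 7 - W/3 - W²/3 (V(W) = 7 - (W*W + W)/3 = 7 - (W² + W)/3 = 7 - (W + W²)/3 = 7 + (-W/3 - W²/3) = 7 - W/3 - W²/3)
V(-39)/3892 - 205*13/(-3615) = (7 - ⅓*(-39) - ⅓*(-39)²)/3892 - 205*13/(-3615) = (7 + 13 - ⅓*1521)*(1/3892) - 2665*(-1/3615) = (7 + 13 - 507)*(1/3892) + 533/723 = -487*1/3892 + 533/723 = -487/3892 + 533/723 = 1722335/2813916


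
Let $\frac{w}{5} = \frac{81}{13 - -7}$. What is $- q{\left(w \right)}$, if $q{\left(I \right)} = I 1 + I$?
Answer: $- \frac{81}{2} \approx -40.5$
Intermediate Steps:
$w = \frac{81}{4}$ ($w = 5 \frac{81}{13 - -7} = 5 \frac{81}{13 + 7} = 5 \cdot \frac{81}{20} = \frac{81}{4} \approx 20.25$)
$q{\left(I \right)} = 2 I$ ($q{\left(I \right)} = I + I = 2 I$)
$- q{\left(w \right)} = - \frac{2 \cdot 81}{4} = \left(-1\right) \frac{81}{2} = - \frac{81}{2}$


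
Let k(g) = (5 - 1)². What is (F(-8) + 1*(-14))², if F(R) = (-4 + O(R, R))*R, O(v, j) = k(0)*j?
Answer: 1085764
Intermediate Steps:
k(g) = 16 (k(g) = 4² = 16)
O(v, j) = 16*j
F(R) = R*(-4 + 16*R) (F(R) = (-4 + 16*R)*R = R*(-4 + 16*R))
(F(-8) + 1*(-14))² = (4*(-8)*(-1 + 4*(-8)) + 1*(-14))² = (4*(-8)*(-1 - 32) - 14)² = (4*(-8)*(-33) - 14)² = (1056 - 14)² = 1042² = 1085764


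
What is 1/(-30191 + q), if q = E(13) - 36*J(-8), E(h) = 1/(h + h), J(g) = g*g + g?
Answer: -26/837381 ≈ -3.1049e-5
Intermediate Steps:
J(g) = g + g**2 (J(g) = g**2 + g = g + g**2)
E(h) = 1/(2*h)
q = -52415/26 (q = (1/2)/13 - (-288)*(1 - 8) = (1/2)*(1/13) - (-288)*(-7) = 1/26 - 36*56 = 1/26 - 2016 = -52415/26 ≈ -2016.0)
1/(-30191 + q) = 1/(-30191 - 52415/26) = 1/(-837381/26) = -26/837381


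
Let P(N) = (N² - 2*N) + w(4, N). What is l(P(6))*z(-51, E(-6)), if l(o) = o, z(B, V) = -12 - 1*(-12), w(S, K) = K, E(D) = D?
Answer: 0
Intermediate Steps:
z(B, V) = 0 (z(B, V) = -12 + 12 = 0)
P(N) = N² - N (P(N) = (N² - 2*N) + N = N² - N)
l(P(6))*z(-51, E(-6)) = (6*(-1 + 6))*0 = (6*5)*0 = 30*0 = 0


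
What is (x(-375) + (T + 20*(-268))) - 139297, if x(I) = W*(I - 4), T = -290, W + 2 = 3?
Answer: -145326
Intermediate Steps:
W = 1 (W = -2 + 3 = 1)
x(I) = -4 + I (x(I) = 1*(I - 4) = 1*(-4 + I) = -4 + I)
(x(-375) + (T + 20*(-268))) - 139297 = ((-4 - 375) + (-290 + 20*(-268))) - 139297 = (-379 + (-290 - 5360)) - 139297 = (-379 - 5650) - 139297 = -6029 - 139297 = -145326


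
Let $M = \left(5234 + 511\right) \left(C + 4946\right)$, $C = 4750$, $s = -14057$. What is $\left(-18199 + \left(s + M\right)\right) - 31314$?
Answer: $55639950$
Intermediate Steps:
$M = 55703520$ ($M = \left(5234 + 511\right) \left(4750 + 4946\right) = 5745 \cdot 9696 = 55703520$)
$\left(-18199 + \left(s + M\right)\right) - 31314 = \left(-18199 + \left(-14057 + 55703520\right)\right) - 31314 = \left(-18199 + 55689463\right) - 31314 = 55671264 - 31314 = 55639950$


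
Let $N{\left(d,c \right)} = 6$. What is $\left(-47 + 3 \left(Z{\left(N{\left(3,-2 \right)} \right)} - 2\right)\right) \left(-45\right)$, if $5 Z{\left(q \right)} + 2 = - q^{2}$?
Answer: $3411$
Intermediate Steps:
$Z{\left(q \right)} = - \frac{2}{5} - \frac{q^{2}}{5}$ ($Z{\left(q \right)} = - \frac{2}{5} + \frac{\left(-1\right) q^{2}}{5} = - \frac{2}{5} - \frac{q^{2}}{5}$)
$\left(-47 + 3 \left(Z{\left(N{\left(3,-2 \right)} \right)} - 2\right)\right) \left(-45\right) = \left(-47 + 3 \left(\left(- \frac{2}{5} - \frac{6^{2}}{5}\right) - 2\right)\right) \left(-45\right) = \left(-47 + 3 \left(\left(- \frac{2}{5} - \frac{36}{5}\right) - 2\right)\right) \left(-45\right) = \left(-47 + 3 \left(- \frac{38}{5} - 2\right)\right) \left(-45\right) = \left(-47 + 3 \left(- \frac{48}{5}\right)\right) \left(-45\right) = \left(-47 - \frac{144}{5}\right) \left(-45\right) = \left(- \frac{379}{5}\right) \left(-45\right) = 3411$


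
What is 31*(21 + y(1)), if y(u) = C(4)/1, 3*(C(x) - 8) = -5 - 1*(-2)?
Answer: 868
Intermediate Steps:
C(x) = 7 (C(x) = 8 + (-5 - 1*(-2))/3 = 8 + (-5 + 2)/3 = 8 + (1/3)*(-3) = 8 - 1 = 7)
y(u) = 7 (y(u) = 7/1 = 7*1 = 7)
31*(21 + y(1)) = 31*(21 + 7) = 31*28 = 868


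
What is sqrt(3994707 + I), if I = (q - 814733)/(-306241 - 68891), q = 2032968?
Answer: sqrt(140537690118210687)/187566 ≈ 1998.7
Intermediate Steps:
I = -1218235/375132 (I = (2032968 - 814733)/(-306241 - 68891) = 1218235/(-375132) = 1218235*(-1/375132) = -1218235/375132 ≈ -3.2475)
sqrt(3994707 + I) = sqrt(3994707 - 1218235/375132) = sqrt(1498541208089/375132) = sqrt(140537690118210687)/187566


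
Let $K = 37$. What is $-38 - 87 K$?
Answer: $-3257$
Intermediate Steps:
$-38 - 87 K = -38 - 3219 = -3257$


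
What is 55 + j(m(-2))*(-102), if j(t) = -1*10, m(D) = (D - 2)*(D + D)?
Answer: 1075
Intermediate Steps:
m(D) = 2*D*(-2 + D) (m(D) = (-2 + D)*(2*D) = 2*D*(-2 + D))
j(t) = -10
55 + j(m(-2))*(-102) = 55 - 10*(-102) = 55 + 1020 = 1075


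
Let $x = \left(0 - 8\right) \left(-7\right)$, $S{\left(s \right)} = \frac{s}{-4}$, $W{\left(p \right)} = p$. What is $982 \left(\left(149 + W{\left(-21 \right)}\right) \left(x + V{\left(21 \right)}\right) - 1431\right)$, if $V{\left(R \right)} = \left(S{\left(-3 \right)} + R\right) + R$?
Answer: $11007238$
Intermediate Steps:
$S{\left(s \right)} = - \frac{s}{4}$ ($S{\left(s \right)} = s \left(- \frac{1}{4}\right) = - \frac{s}{4}$)
$V{\left(R \right)} = \frac{3}{4} + 2 R$ ($V{\left(R \right)} = \left(\left(- \frac{1}{4}\right) \left(-3\right) + R\right) + R = \left(\frac{3}{4} + R\right) + R = \frac{3}{4} + 2 R$)
$x = 56$ ($x = \left(-8\right) \left(-7\right) = 56$)
$982 \left(\left(149 + W{\left(-21 \right)}\right) \left(x + V{\left(21 \right)}\right) - 1431\right) = 982 \left(\left(149 - 21\right) \left(56 + \left(\frac{3}{4} + 2 \cdot 21\right)\right) - 1431\right) = 982 \left(128 \left(56 + \left(\frac{3}{4} + 42\right)\right) - 1431\right) = 982 \left(128 \left(56 + \frac{171}{4}\right) - 1431\right) = 982 \left(128 \cdot \frac{395}{4} - 1431\right) = 982 \left(12640 - 1431\right) = 982 \cdot 11209 = 11007238$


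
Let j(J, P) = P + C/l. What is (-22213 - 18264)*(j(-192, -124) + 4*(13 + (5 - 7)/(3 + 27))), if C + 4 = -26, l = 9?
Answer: 15300306/5 ≈ 3.0601e+6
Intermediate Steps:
C = -30 (C = -4 - 26 = -30)
j(J, P) = -10/3 + P (j(J, P) = P - 30/9 = P - 30*⅑ = P - 10/3 = -10/3 + P)
(-22213 - 18264)*(j(-192, -124) + 4*(13 + (5 - 7)/(3 + 27))) = (-22213 - 18264)*((-10/3 - 124) + 4*(13 + (5 - 7)/(3 + 27))) = -40477*(-382/3 + 4*(13 - 2/30)) = -40477*(-382/3 + 4*(13 - 2*1/30)) = -40477*(-382/3 + 4*(13 - 1/15)) = -40477*(-382/3 + 4*(194/15)) = -40477*(-382/3 + 776/15) = -40477*(-378/5) = 15300306/5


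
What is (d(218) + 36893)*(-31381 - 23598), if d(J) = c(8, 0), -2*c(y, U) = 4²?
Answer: -2027900415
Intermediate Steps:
c(y, U) = -8 (c(y, U) = -½*4² = -½*16 = -8)
d(J) = -8
(d(218) + 36893)*(-31381 - 23598) = (-8 + 36893)*(-31381 - 23598) = 36885*(-54979) = -2027900415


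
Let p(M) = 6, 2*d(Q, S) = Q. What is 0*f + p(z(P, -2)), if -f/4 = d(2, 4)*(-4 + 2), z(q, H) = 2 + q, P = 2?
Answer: 6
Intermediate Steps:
d(Q, S) = Q/2
f = 8 (f = -4*(½)*2*(-4 + 2) = -4*(-2) = 8)
0*f + p(z(P, -2)) = 0*8 + 6 = 0 + 6 = 6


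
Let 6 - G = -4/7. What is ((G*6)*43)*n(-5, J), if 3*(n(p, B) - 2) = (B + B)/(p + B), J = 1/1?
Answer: 21758/7 ≈ 3108.3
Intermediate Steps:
J = 1
n(p, B) = 2 + 2*B/(3*(B + p)) (n(p, B) = 2 + ((B + B)/(p + B))/3 = 2 + ((2*B)/(B + p))/3 = 2 + (2*B/(B + p))/3 = 2 + 2*B/(3*(B + p)))
G = 46/7 (G = 6 - (-4)/7 = 6 - 1*(-4/7) = 6 + 4/7 = 46/7 ≈ 6.5714)
((G*6)*43)*n(-5, J) = (((46/7)*6)*43)*((2*(-5) + (8/3)*1)/(1 - 5)) = ((276/7)*43)*((-10 + 8/3)/(-4)) = 11868*(-1/4*(-22/3))/7 = (11868/7)*(11/6) = 21758/7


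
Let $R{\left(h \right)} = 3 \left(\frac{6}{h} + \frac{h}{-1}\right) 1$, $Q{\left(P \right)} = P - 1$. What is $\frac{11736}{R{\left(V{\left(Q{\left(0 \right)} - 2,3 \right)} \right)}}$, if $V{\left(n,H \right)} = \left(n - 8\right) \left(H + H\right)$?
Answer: $\frac{43032}{725} \approx 59.354$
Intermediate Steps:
$Q{\left(P \right)} = -1 + P$ ($Q{\left(P \right)} = P - 1 = -1 + P$)
$V{\left(n,H \right)} = 2 H \left(-8 + n\right)$ ($V{\left(n,H \right)} = \left(-8 + n\right) 2 H = 2 H \left(-8 + n\right)$)
$R{\left(h \right)} = - 3 h + \frac{18}{h}$ ($R{\left(h \right)} = 3 \left(\frac{6}{h} + h \left(-1\right)\right) 1 = 3 \left(\frac{6}{h} - h\right) 1 = 3 \left(- h + \frac{6}{h}\right) 1 = \left(- 3 h + \frac{18}{h}\right) 1 = - 3 h + \frac{18}{h}$)
$\frac{11736}{R{\left(V{\left(Q{\left(0 \right)} - 2,3 \right)} \right)}} = \frac{11736}{- 3 \cdot 2 \cdot 3 \left(-8 + \left(\left(-1 + 0\right) - 2\right)\right) + \frac{18}{2 \cdot 3 \left(-8 + \left(\left(-1 + 0\right) - 2\right)\right)}} = \frac{11736}{- 3 \cdot 2 \cdot 3 \left(-8 - 3\right) + \frac{18}{2 \cdot 3 \left(-8 - 3\right)}} = \frac{11736}{- 3 \cdot 2 \cdot 3 \left(-11\right) + \frac{18}{2 \cdot 3 \left(-11\right)}} = \frac{11736}{\left(-3\right) \left(-66\right) + \frac{18}{-66}} = \frac{11736}{198 + 18 \left(- \frac{1}{66}\right)} = \frac{11736}{198 - \frac{3}{11}} = \frac{11736}{\frac{2175}{11}} = 11736 \cdot \frac{11}{2175} = \frac{43032}{725}$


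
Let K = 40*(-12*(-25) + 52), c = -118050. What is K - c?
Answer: 132130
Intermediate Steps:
K = 14080 (K = 40*(300 + 52) = 40*352 = 14080)
K - c = 14080 - 1*(-118050) = 14080 + 118050 = 132130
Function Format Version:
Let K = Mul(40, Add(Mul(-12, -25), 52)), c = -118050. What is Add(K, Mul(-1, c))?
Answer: 132130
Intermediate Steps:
K = 14080 (K = Mul(40, Add(300, 52)) = Mul(40, 352) = 14080)
Add(K, Mul(-1, c)) = Add(14080, Mul(-1, -118050)) = Add(14080, 118050) = 132130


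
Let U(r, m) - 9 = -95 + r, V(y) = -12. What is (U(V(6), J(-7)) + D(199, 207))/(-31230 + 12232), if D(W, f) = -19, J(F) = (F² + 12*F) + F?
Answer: 117/18998 ≈ 0.0061585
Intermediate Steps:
J(F) = F² + 13*F
U(r, m) = -86 + r (U(r, m) = 9 + (-95 + r) = -86 + r)
(U(V(6), J(-7)) + D(199, 207))/(-31230 + 12232) = ((-86 - 12) - 19)/(-31230 + 12232) = (-98 - 19)/(-18998) = -117*(-1/18998) = 117/18998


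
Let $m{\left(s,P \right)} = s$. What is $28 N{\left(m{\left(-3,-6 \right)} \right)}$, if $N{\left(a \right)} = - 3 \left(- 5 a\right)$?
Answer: $-1260$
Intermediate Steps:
$N{\left(a \right)} = 15 a$
$28 N{\left(m{\left(-3,-6 \right)} \right)} = 28 \cdot 15 \left(-3\right) = 28 \left(-45\right) = -1260$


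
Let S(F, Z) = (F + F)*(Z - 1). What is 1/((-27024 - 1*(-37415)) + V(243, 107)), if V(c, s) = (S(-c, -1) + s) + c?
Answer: 1/11713 ≈ 8.5375e-5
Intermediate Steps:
S(F, Z) = 2*F*(-1 + Z) (S(F, Z) = (2*F)*(-1 + Z) = 2*F*(-1 + Z))
V(c, s) = s + 5*c (V(c, s) = (2*(-c)*(-1 - 1) + s) + c = (2*(-c)*(-2) + s) + c = (4*c + s) + c = (s + 4*c) + c = s + 5*c)
1/((-27024 - 1*(-37415)) + V(243, 107)) = 1/((-27024 - 1*(-37415)) + (107 + 5*243)) = 1/((-27024 + 37415) + (107 + 1215)) = 1/(10391 + 1322) = 1/11713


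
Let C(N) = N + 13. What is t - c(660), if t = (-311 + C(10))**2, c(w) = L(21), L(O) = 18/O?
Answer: 580602/7 ≈ 82943.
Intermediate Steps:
C(N) = 13 + N
c(w) = 6/7 (c(w) = 18/21 = 18*(1/21) = 6/7)
t = 82944 (t = (-311 + (13 + 10))**2 = (-311 + 23)**2 = (-288)**2 = 82944)
t - c(660) = 82944 - 1*6/7 = 82944 - 6/7 = 580602/7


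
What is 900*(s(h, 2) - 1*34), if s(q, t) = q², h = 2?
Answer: -27000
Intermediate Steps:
900*(s(h, 2) - 1*34) = 900*(2² - 1*34) = 900*(4 - 34) = 900*(-30) = -27000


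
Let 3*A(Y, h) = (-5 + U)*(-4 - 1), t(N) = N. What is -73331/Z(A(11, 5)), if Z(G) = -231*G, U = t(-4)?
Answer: 73331/3465 ≈ 21.163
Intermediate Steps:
U = -4
A(Y, h) = 15 (A(Y, h) = ((-5 - 4)*(-4 - 1))/3 = (-9*(-5))/3 = (⅓)*45 = 15)
-73331/Z(A(11, 5)) = -73331/((-231*15)) = -73331/(-3465) = -73331*(-1/3465) = 73331/3465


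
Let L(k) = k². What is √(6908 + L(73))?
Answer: √12237 ≈ 110.62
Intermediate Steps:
√(6908 + L(73)) = √(6908 + 73²) = √(6908 + 5329) = √12237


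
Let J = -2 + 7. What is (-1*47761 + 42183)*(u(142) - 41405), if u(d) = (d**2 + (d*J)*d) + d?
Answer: -444683738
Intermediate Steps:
J = 5
u(d) = d + 6*d**2 (u(d) = (d**2 + (d*5)*d) + d = (d**2 + (5*d)*d) + d = (d**2 + 5*d**2) + d = 6*d**2 + d = d + 6*d**2)
(-1*47761 + 42183)*(u(142) - 41405) = (-1*47761 + 42183)*(142*(1 + 6*142) - 41405) = (-47761 + 42183)*(142*(1 + 852) - 41405) = -5578*(142*853 - 41405) = -5578*(121126 - 41405) = -5578*79721 = -444683738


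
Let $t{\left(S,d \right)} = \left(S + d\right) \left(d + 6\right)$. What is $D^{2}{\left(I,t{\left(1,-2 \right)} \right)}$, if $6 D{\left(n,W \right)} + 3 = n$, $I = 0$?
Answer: $\frac{1}{4} \approx 0.25$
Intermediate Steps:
$t{\left(S,d \right)} = \left(6 + d\right) \left(S + d\right)$ ($t{\left(S,d \right)} = \left(S + d\right) \left(6 + d\right) = \left(6 + d\right) \left(S + d\right)$)
$D{\left(n,W \right)} = - \frac{1}{2} + \frac{n}{6}$
$D^{2}{\left(I,t{\left(1,-2 \right)} \right)} = \left(- \frac{1}{2} + \frac{1}{6} \cdot 0\right)^{2} = \left(- \frac{1}{2} + 0\right)^{2} = \left(- \frac{1}{2}\right)^{2} = \frac{1}{4}$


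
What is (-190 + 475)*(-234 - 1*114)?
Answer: -99180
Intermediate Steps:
(-190 + 475)*(-234 - 1*114) = 285*(-234 - 114) = 285*(-348) = -99180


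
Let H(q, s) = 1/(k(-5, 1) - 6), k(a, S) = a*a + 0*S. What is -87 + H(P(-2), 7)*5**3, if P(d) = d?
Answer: -1528/19 ≈ -80.421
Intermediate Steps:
k(a, S) = a**2 (k(a, S) = a**2 + 0 = a**2)
H(q, s) = 1/19 (H(q, s) = 1/((-5)**2 - 6) = 1/(25 - 6) = 1/19)
-87 + H(P(-2), 7)*5**3 = -87 + (1/19)*5**3 = -87 + (1/19)*125 = -87 + 125/19 = -1528/19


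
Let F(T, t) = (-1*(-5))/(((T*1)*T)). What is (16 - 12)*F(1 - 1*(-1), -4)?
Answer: 5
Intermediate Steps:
F(T, t) = 5/T² (F(T, t) = 5/((T*T)) = 5/(T²) = 5/T²)
(16 - 12)*F(1 - 1*(-1), -4) = (16 - 12)*(5/(1 - 1*(-1))²) = 4*(5/(1 + 1)²) = 4*(5/2²) = 4*(5*(¼)) = 4*(5/4) = 5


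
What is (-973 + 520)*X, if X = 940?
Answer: -425820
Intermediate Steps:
(-973 + 520)*X = (-973 + 520)*940 = -453*940 = -425820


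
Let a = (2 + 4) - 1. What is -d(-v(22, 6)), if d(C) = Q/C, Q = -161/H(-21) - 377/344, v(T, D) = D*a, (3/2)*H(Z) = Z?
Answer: 1193/3440 ≈ 0.34680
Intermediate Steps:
H(Z) = 2*Z/3
a = 5 (a = 6 - 1 = 5)
v(T, D) = 5*D (v(T, D) = D*5 = 5*D)
Q = 3579/344 (Q = -161/((2/3)*(-21)) - 377/344 = -161/(-14) - 377*1/344 = -161*(-1/14) - 377/344 = 23/2 - 377/344 = 3579/344 ≈ 10.404)
d(C) = 3579/(344*C)
-d(-v(22, 6)) = -3579/(344*((-5*6))) = -3579/(344*((-1*30))) = -3579/(344*(-30)) = -3579*(-1)/(344*30) = -1*(-1193/3440) = 1193/3440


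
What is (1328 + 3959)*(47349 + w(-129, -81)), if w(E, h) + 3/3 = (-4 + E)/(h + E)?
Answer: 7509966733/30 ≈ 2.5033e+8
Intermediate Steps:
w(E, h) = -1 + (-4 + E)/(E + h) (w(E, h) = -1 + (-4 + E)/(h + E) = -1 + (-4 + E)/(E + h))
(1328 + 3959)*(47349 + w(-129, -81)) = (1328 + 3959)*(47349 + (-4 - 1*(-81))/(-129 - 81)) = 5287*(47349 + (-4 + 81)/(-210)) = 5287*(47349 - 1/210*77) = 5287*(47349 - 11/30) = 5287*(1420459/30) = 7509966733/30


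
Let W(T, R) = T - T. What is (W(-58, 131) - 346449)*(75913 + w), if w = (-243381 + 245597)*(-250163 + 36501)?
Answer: 164008637520471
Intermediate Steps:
W(T, R) = 0
w = -473474992 (w = 2216*(-213662) = -473474992)
(W(-58, 131) - 346449)*(75913 + w) = (0 - 346449)*(75913 - 473474992) = -346449*(-473399079) = 164008637520471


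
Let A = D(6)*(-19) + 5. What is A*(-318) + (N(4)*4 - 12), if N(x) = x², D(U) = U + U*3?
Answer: 143470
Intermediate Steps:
D(U) = 4*U (D(U) = U + 3*U = 4*U)
A = -451 (A = (4*6)*(-19) + 5 = 24*(-19) + 5 = -456 + 5 = -451)
A*(-318) + (N(4)*4 - 12) = -451*(-318) + (4²*4 - 12) = 143418 + (16*4 - 12) = 143418 + (64 - 12) = 143418 + 52 = 143470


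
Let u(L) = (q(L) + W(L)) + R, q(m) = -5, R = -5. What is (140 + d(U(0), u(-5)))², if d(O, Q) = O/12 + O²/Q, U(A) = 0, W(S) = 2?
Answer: 19600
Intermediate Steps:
u(L) = -8 (u(L) = (-5 + 2) - 5 = -3 - 5 = -8)
d(O, Q) = O/12 + O²/Q (d(O, Q) = O*(1/12) + O²/Q = O/12 + O²/Q)
(140 + d(U(0), u(-5)))² = (140 + ((1/12)*0 + 0²/(-8)))² = (140 + (0 + 0*(-⅛)))² = (140 + (0 + 0))² = (140 + 0)² = 140² = 19600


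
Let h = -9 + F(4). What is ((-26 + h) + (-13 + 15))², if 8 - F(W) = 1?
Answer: 676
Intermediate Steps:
F(W) = 7 (F(W) = 8 - 1*1 = 8 - 1 = 7)
h = -2 (h = -9 + 7 = -2)
((-26 + h) + (-13 + 15))² = ((-26 - 2) + (-13 + 15))² = (-28 + 2)² = (-26)² = 676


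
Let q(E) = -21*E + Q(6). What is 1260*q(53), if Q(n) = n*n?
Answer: -1357020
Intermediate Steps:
Q(n) = n²
q(E) = 36 - 21*E (q(E) = -21*E + 6² = -21*E + 36 = 36 - 21*E)
1260*q(53) = 1260*(36 - 21*53) = 1260*(36 - 1113) = 1260*(-1077) = -1357020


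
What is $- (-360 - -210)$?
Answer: $150$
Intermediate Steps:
$- (-360 - -210) = - (-360 + 210) = \left(-1\right) \left(-150\right) = 150$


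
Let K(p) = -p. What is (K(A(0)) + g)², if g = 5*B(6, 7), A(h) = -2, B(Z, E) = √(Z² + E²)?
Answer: 2129 + 20*√85 ≈ 2313.4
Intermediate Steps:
B(Z, E) = √(E² + Z²)
g = 5*√85 (g = 5*√(7² + 6²) = 5*√(49 + 36) = 5*√85 ≈ 46.098)
(K(A(0)) + g)² = (-1*(-2) + 5*√85)² = (2 + 5*√85)²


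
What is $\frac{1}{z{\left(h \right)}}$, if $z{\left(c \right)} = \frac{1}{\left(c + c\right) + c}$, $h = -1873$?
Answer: $-5619$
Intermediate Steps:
$z{\left(c \right)} = \frac{1}{3 c}$ ($z{\left(c \right)} = \frac{1}{2 c + c} = \frac{1}{3 c}$)
$\frac{1}{z{\left(h \right)}} = \frac{1}{\frac{1}{3} \frac{1}{-1873}} = \frac{1}{\frac{1}{3} \left(- \frac{1}{1873}\right)} = \frac{1}{- \frac{1}{5619}} = -5619$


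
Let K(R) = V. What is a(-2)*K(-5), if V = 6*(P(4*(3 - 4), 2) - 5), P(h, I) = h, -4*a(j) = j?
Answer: -27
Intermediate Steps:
a(j) = -j/4
V = -54 (V = 6*(4*(3 - 4) - 5) = 6*(4*(-1) - 5) = 6*(-4 - 5) = 6*(-9) = -54)
K(R) = -54
a(-2)*K(-5) = -¼*(-2)*(-54) = (½)*(-54) = -27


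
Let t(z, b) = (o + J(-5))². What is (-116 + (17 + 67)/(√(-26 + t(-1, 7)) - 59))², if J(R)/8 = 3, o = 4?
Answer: 2100681376/151321 + 1099968*√758/151321 ≈ 14082.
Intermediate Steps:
J(R) = 24 (J(R) = 8*3 = 24)
t(z, b) = 784 (t(z, b) = (4 + 24)² = 28² = 784)
(-116 + (17 + 67)/(√(-26 + t(-1, 7)) - 59))² = (-116 + (17 + 67)/(√(-26 + 784) - 59))² = (-116 + 84/(√758 - 59))² = (-116 + 84/(-59 + √758))²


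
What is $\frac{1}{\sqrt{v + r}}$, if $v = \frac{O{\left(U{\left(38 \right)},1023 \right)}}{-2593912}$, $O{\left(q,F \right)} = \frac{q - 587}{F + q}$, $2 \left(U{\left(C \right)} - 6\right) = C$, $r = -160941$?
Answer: $- \frac{4 i \sqrt{18583168438844503764086}}{218752598584327} \approx - 0.0024927 i$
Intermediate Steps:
$U{\left(C \right)} = 6 + \frac{C}{2}$
$O{\left(q,F \right)} = \frac{-587 + q}{F + q}$
$v = \frac{281}{1359209888}$ ($v = \frac{\frac{1}{1023 + \left(6 + \frac{1}{2} \cdot 38\right)} \left(-587 + \left(6 + \frac{1}{2} \cdot 38\right)\right)}{-2593912} = \frac{-587 + \left(6 + 19\right)}{1023 + \left(6 + 19\right)} \left(- \frac{1}{2593912}\right) = \frac{-587 + 25}{1023 + 25} \left(- \frac{1}{2593912}\right) = \frac{1}{1048} \left(-562\right) \left(- \frac{1}{2593912}\right) = \left(- \frac{281}{524}\right) \left(- \frac{1}{2593912}\right) = \frac{281}{1359209888} \approx 2.0674 \cdot 10^{-7}$)
$\frac{1}{\sqrt{v + r}} = \frac{1}{\sqrt{\frac{281}{1359209888} - 160941}} = \frac{1}{\sqrt{- \frac{218752598584327}{1359209888}}} = \frac{1}{\frac{1}{339802472} i \sqrt{18583168438844503764086}} = - \frac{4 i \sqrt{18583168438844503764086}}{218752598584327}$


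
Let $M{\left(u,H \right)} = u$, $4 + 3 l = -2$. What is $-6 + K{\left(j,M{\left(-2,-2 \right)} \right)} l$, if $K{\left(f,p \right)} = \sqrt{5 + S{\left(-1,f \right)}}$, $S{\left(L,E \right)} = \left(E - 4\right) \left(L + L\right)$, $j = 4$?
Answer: $-6 - 2 \sqrt{5} \approx -10.472$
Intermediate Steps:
$S{\left(L,E \right)} = 2 L \left(-4 + E\right)$ ($S{\left(L,E \right)} = \left(-4 + E\right) 2 L = 2 L \left(-4 + E\right)$)
$l = -2$ ($l = - \frac{4}{3} + \frac{1}{3} \left(-2\right) = - \frac{4}{3} - \frac{2}{3} = -2$)
$K{\left(f,p \right)} = \sqrt{13 - 2 f}$ ($K{\left(f,p \right)} = \sqrt{5 + 2 \left(-1\right) \left(-4 + f\right)} = \sqrt{5 - \left(-8 + 2 f\right)} = \sqrt{13 - 2 f}$)
$-6 + K{\left(j,M{\left(-2,-2 \right)} \right)} l = -6 + \sqrt{13 - 8} \left(-2\right) = -6 + \sqrt{5} \left(-2\right) = -6 - 2 \sqrt{5}$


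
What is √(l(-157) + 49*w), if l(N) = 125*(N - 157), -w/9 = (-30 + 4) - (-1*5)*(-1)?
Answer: I*√25579 ≈ 159.93*I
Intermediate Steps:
w = 279 (w = -9*((-30 + 4) - (-1*5)*(-1)) = -9*(-26 - (-5)*(-1)) = -9*(-26 - 1*5) = -9*(-26 - 5) = -9*(-31) = 279)
l(N) = -19625 + 125*N (l(N) = 125*(-157 + N) = -19625 + 125*N)
√(l(-157) + 49*w) = √((-19625 + 125*(-157)) + 49*279) = √((-19625 - 19625) + 13671) = √(-39250 + 13671) = √(-25579) = I*√25579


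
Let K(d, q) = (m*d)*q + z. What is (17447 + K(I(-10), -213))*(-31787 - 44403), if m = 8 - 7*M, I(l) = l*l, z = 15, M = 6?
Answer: -56507227780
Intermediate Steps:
I(l) = l²
m = -34 (m = 8 - 7*6 = 8 - 42 = -34)
K(d, q) = 15 - 34*d*q (K(d, q) = (-34*d)*q + 15 = -34*d*q + 15 = 15 - 34*d*q)
(17447 + K(I(-10), -213))*(-31787 - 44403) = (17447 + (15 - 34*(-10)²*(-213)))*(-31787 - 44403) = (17447 + (15 - 34*100*(-213)))*(-76190) = (17447 + (15 + 724200))*(-76190) = (17447 + 724215)*(-76190) = 741662*(-76190) = -56507227780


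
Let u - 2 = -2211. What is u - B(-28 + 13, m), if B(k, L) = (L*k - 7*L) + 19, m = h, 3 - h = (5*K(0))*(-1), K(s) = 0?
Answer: -2162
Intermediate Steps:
u = -2209 (u = 2 - 2211 = -2209)
h = 3 (h = 3 - 5*0*(-1) = 3 - 0*(-1) = 3 - 1*0 = 3 + 0 = 3)
m = 3
B(k, L) = 19 - 7*L + L*k (B(k, L) = (-7*L + L*k) + 19 = 19 - 7*L + L*k)
u - B(-28 + 13, m) = -2209 - (19 - 7*3 + 3*(-28 + 13)) = -2209 - (19 - 21 + 3*(-15)) = -2209 - (19 - 21 - 45) = -2209 - 1*(-47) = -2209 + 47 = -2162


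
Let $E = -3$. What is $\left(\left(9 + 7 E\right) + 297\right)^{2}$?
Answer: $81225$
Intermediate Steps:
$\left(\left(9 + 7 E\right) + 297\right)^{2} = \left(\left(9 + 7 \left(-3\right)\right) + 297\right)^{2} = \left(\left(9 - 21\right) + 297\right)^{2} = \left(-12 + 297\right)^{2} = 285^{2} = 81225$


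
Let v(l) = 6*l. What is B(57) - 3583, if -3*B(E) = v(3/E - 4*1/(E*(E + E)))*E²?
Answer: -3921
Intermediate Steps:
B(E) = -E²*(-12/E² + 18/E)/3 (B(E) = -6*(3/E - 4*1/(E*(E + E)))*E²/3 = -6*(3/E - 4*1/(2*E²))*E²/3 = -6*(3/E - 2/E²)*E²/3 = -6*(-2/E² + 3/E)*E²/3 = -(-12/E² + 18/E)*E²/3 = -E²*(-12/E² + 18/E)/3)
B(57) - 3583 = (4 - 6*57) - 3583 = (4 - 342) - 3583 = -338 - 3583 = -3921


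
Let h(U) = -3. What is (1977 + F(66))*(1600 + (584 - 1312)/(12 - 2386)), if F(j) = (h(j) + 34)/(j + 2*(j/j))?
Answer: 63857168097/20179 ≈ 3.1645e+6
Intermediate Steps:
F(j) = 31/(2 + j) (F(j) = (-3 + 34)/(j + 2*(j/j)) = 31/(j + 2*1) = 31/(j + 2) = 31/(2 + j))
(1977 + F(66))*(1600 + (584 - 1312)/(12 - 2386)) = (1977 + 31/(2 + 66))*(1600 + (584 - 1312)/(12 - 2386)) = (1977 + 31/68)*(1600 - 728/(-2374)) = (1977 + 31*(1/68))*(1600 - 728*(-1/2374)) = (1977 + 31/68)*(1600 + 364/1187) = (134467/68)*(1899564/1187) = 63857168097/20179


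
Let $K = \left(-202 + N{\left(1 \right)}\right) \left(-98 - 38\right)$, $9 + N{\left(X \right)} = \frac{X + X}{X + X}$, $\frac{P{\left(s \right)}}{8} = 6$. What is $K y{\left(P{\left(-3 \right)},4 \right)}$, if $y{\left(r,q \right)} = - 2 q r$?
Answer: $-10967040$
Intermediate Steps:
$P{\left(s \right)} = 48$ ($P{\left(s \right)} = 8 \cdot 6 = 48$)
$y{\left(r,q \right)} = - 2 q r$
$N{\left(X \right)} = -8$ ($N{\left(X \right)} = -9 + \frac{X + X}{X + X} = -9 + \frac{2 X}{2 X} = -9 + 2 X \frac{1}{2 X} = -9 + 1 = -8$)
$K = 28560$ ($K = \left(-202 - 8\right) \left(-98 - 38\right) = \left(-210\right) \left(-136\right) = 28560$)
$K y{\left(P{\left(-3 \right)},4 \right)} = 28560 \left(\left(-2\right) 4 \cdot 48\right) = 28560 \left(-384\right) = -10967040$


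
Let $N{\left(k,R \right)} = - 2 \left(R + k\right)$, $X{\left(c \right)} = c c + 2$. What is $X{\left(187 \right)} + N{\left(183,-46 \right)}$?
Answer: $34697$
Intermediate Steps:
$X{\left(c \right)} = 2 + c^{2}$ ($X{\left(c \right)} = c^{2} + 2 = 2 + c^{2}$)
$N{\left(k,R \right)} = - 2 R - 2 k$
$X{\left(187 \right)} + N{\left(183,-46 \right)} = \left(2 + 187^{2}\right) - 274 = \left(2 + 34969\right) + \left(92 - 366\right) = 34971 - 274 = 34697$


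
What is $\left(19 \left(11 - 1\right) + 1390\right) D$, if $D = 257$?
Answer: $406060$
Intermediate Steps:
$\left(19 \left(11 - 1\right) + 1390\right) D = \left(19 \left(11 - 1\right) + 1390\right) 257 = \left(19 \cdot 10 + 1390\right) 257 = \left(190 + 1390\right) 257 = 1580 \cdot 257 = 406060$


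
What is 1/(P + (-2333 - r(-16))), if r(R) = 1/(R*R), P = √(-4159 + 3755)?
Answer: -152895744/356732844545 - 131072*I*√101/356732844545 ≈ -0.0004286 - 3.6926e-6*I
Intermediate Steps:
P = 2*I*√101 (P = √(-404) = 2*I*√101 ≈ 20.1*I)
r(R) = R⁻²
1/(P + (-2333 - r(-16))) = 1/(2*I*√101 + (-2333 - 1/(-16)²)) = 1/(2*I*√101 + (-2333 - 1*1/256)) = 1/(2*I*√101 + (-2333 - 1/256)) = 1/(2*I*√101 - 597249/256) = 1/(-597249/256 + 2*I*√101)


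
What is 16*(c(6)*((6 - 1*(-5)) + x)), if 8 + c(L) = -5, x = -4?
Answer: -1456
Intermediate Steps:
c(L) = -13 (c(L) = -8 - 5 = -13)
16*(c(6)*((6 - 1*(-5)) + x)) = 16*(-13*((6 - 1*(-5)) - 4)) = 16*(-13*((6 + 5) - 4)) = 16*(-13*(11 - 4)) = 16*(-13*7) = 16*(-91) = -1456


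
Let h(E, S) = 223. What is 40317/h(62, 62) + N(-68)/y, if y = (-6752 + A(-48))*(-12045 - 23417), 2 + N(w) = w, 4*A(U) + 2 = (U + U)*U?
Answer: 1143879283931/6326985659 ≈ 180.79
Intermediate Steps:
A(U) = -½ + U²/2 (A(U) = -½ + ((U + U)*U)/4 = -½ + ((2*U)*U)/4 = -½ + (2*U²)/4 = -½ + U²/2)
N(w) = -2 + w
y = 198604931 (y = (-6752 + (-½ + (½)*(-48)²))*(-12045 - 23417) = (-6752 + (-½ + (½)*2304))*(-35462) = (-6752 + (-½ + 1152))*(-35462) = (-6752 + 2303/2)*(-35462) = -11201/2*(-35462) = 198604931)
40317/h(62, 62) + N(-68)/y = 40317/223 + (-2 - 68)/198604931 = 40317*(1/223) - 70*1/198604931 = 40317/223 - 10/28372133 = 1143879283931/6326985659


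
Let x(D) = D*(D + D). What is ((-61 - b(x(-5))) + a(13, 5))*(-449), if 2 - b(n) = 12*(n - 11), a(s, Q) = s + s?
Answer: -193519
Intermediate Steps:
a(s, Q) = 2*s
x(D) = 2*D² (x(D) = D*(2*D) = 2*D²)
b(n) = 134 - 12*n (b(n) = 2 - 12*(n - 11) = 2 - 12*(-11 + n) = 2 - (-132 + 12*n) = 2 + (132 - 12*n) = 134 - 12*n)
((-61 - b(x(-5))) + a(13, 5))*(-449) = ((-61 - (134 - 24*(-5)²)) + 2*13)*(-449) = ((-61 - (134 - 24*25)) + 26)*(-449) = ((-61 - (134 - 12*50)) + 26)*(-449) = ((-61 - (134 - 600)) + 26)*(-449) = ((-61 - 1*(-466)) + 26)*(-449) = ((-61 + 466) + 26)*(-449) = (405 + 26)*(-449) = 431*(-449) = -193519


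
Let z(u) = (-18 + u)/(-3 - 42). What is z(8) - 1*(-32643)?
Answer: 293789/9 ≈ 32643.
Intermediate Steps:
z(u) = ⅖ - u/45 (z(u) = (-18 + u)/(-45) = (-18 + u)*(-1/45) = ⅖ - u/45)
z(8) - 1*(-32643) = (⅖ - 1/45*8) - 1*(-32643) = (⅖ - 8/45) + 32643 = 2/9 + 32643 = 293789/9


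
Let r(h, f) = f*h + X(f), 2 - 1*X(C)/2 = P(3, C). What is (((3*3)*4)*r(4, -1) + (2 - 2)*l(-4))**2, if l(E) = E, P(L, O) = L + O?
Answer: 20736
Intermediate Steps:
X(C) = -2 - 2*C (X(C) = 4 - 2*(3 + C) = 4 + (-6 - 2*C) = -2 - 2*C)
r(h, f) = -2 - 2*f + f*h (r(h, f) = f*h + (-2 - 2*f) = -2 - 2*f + f*h)
(((3*3)*4)*r(4, -1) + (2 - 2)*l(-4))**2 = (((3*3)*4)*(-2 - 2*(-1) - 1*4) + (2 - 2)*(-4))**2 = ((9*4)*(-2 + 2 - 4) + 0*(-4))**2 = (36*(-4) + 0)**2 = (-144 + 0)**2 = (-144)**2 = 20736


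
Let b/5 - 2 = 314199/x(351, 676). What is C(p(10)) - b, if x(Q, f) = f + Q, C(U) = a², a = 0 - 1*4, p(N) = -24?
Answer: -1564833/1027 ≈ -1523.7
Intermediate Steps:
a = -4 (a = 0 - 4 = -4)
C(U) = 16 (C(U) = (-4)² = 16)
x(Q, f) = Q + f
b = 1581265/1027 (b = 10 + 5*(314199/(351 + 676)) = 10 + 5*(314199/1027) = 10 + 1570995/1027 = 1581265/1027 ≈ 1539.7)
C(p(10)) - b = 16 - 1*1581265/1027 = 16 - 1581265/1027 = -1564833/1027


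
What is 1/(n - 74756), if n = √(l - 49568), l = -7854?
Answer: -37378/2794258479 - I*√57422/5588516958 ≈ -1.3377e-5 - 4.2879e-8*I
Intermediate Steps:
n = I*√57422 (n = √(-7854 - 49568) = √(-57422) = I*√57422 ≈ 239.63*I)
1/(n - 74756) = 1/(I*√57422 - 74756) = 1/(-74756 + I*√57422)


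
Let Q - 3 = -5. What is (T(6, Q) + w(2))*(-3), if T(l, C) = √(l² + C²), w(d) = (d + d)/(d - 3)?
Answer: 12 - 6*√10 ≈ -6.9737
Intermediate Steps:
Q = -2 (Q = 3 - 5 = -2)
w(d) = 2*d/(-3 + d) (w(d) = (2*d)/(-3 + d) = 2*d/(-3 + d))
T(l, C) = √(C² + l²)
(T(6, Q) + w(2))*(-3) = (√((-2)² + 6²) + 2*2/(-3 + 2))*(-3) = (√(4 + 36) + 2*2/(-1))*(-3) = (√40 + 2*2*(-1))*(-3) = (2*√10 - 4)*(-3) = (-4 + 2*√10)*(-3) = 12 - 6*√10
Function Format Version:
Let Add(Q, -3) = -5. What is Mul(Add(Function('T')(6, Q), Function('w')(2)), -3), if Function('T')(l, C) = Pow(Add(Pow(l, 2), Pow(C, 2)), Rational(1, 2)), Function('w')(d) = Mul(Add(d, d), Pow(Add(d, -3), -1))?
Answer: Add(12, Mul(-6, Pow(10, Rational(1, 2)))) ≈ -6.9737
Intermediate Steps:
Q = -2 (Q = Add(3, -5) = -2)
Function('w')(d) = Mul(2, d, Pow(Add(-3, d), -1)) (Function('w')(d) = Mul(Mul(2, d), Pow(Add(-3, d), -1)) = Mul(2, d, Pow(Add(-3, d), -1)))
Function('T')(l, C) = Pow(Add(Pow(C, 2), Pow(l, 2)), Rational(1, 2))
Mul(Add(Function('T')(6, Q), Function('w')(2)), -3) = Mul(Add(Pow(Add(Pow(-2, 2), Pow(6, 2)), Rational(1, 2)), Mul(2, 2, Pow(Add(-3, 2), -1))), -3) = Mul(Add(Pow(Add(4, 36), Rational(1, 2)), Mul(2, 2, Pow(-1, -1))), -3) = Mul(Add(Pow(40, Rational(1, 2)), Mul(2, 2, -1)), -3) = Mul(Add(Mul(2, Pow(10, Rational(1, 2))), -4), -3) = Mul(Add(-4, Mul(2, Pow(10, Rational(1, 2)))), -3) = Add(12, Mul(-6, Pow(10, Rational(1, 2))))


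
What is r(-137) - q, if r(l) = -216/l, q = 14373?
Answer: -1968885/137 ≈ -14371.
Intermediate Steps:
r(-137) - q = -216/(-137) - 1*14373 = -216*(-1/137) - 14373 = 216/137 - 14373 = -1968885/137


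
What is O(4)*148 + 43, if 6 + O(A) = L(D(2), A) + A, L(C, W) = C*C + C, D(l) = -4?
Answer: 1523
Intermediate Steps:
L(C, W) = C + C² (L(C, W) = C² + C = C + C²)
O(A) = 6 + A (O(A) = -6 + (-4*(1 - 4) + A) = -6 + (-4*(-3) + A) = -6 + (12 + A) = 6 + A)
O(4)*148 + 43 = (6 + 4)*148 + 43 = 10*148 + 43 = 1480 + 43 = 1523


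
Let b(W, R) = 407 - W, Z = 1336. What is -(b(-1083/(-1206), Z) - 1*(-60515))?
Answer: -24490283/402 ≈ -60921.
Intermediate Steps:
-(b(-1083/(-1206), Z) - 1*(-60515)) = -((407 - (-1083)/(-1206)) - 1*(-60515)) = -((407 - (-1083)*(-1)/1206) + 60515) = -((407 - 1*361/402) + 60515) = -((407 - 361/402) + 60515) = -(163253/402 + 60515) = -1*24490283/402 = -24490283/402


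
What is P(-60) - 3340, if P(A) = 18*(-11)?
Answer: -3538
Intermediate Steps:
P(A) = -198
P(-60) - 3340 = -198 - 3340 = -3538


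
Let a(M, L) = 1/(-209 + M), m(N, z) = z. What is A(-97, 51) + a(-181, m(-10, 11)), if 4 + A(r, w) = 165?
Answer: 62789/390 ≈ 161.00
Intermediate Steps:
A(r, w) = 161 (A(r, w) = -4 + 165 = 161)
A(-97, 51) + a(-181, m(-10, 11)) = 161 + 1/(-209 - 181) = 161 + 1/(-390) = 161 - 1/390 = 62789/390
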